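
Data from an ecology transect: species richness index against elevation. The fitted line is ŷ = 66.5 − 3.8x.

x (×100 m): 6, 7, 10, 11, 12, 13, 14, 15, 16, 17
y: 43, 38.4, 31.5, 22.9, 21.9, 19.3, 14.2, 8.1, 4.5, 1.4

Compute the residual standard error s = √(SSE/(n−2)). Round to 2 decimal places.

s = 1.78

x=6: ŷ = 66.5 − 3.8·6 = 43.7; e = 43 − 43.7 = -0.7
x=7: ŷ = 66.5 − 3.8·7 = 39.9; e = 38.4 − 39.9 = -1.5
x=10: ŷ = 66.5 − 3.8·10 = 28.5; e = 31.5 − 28.5 = 3
x=11: ŷ = 66.5 − 3.8·11 = 24.7; e = 22.9 − 24.7 = -1.8
x=12: ŷ = 66.5 − 3.8·12 = 20.9; e = 21.9 − 20.9 = 1
x=13: ŷ = 66.5 − 3.8·13 = 17.1; e = 19.3 − 17.1 = 2.2
x=14: ŷ = 66.5 − 3.8·14 = 13.3; e = 14.2 − 13.3 = 0.9
x=15: ŷ = 66.5 − 3.8·15 = 9.5; e = 8.1 − 9.5 = -1.4
x=16: ŷ = 66.5 − 3.8·16 = 5.7; e = 4.5 − 5.7 = -1.2
x=17: ŷ = 66.5 − 3.8·17 = 1.9; e = 1.4 − 1.9 = -0.5
SSE = 0.49 + 2.25 + 9 + 3.24 + 1 + 4.84 + 0.81 + 1.96 + 1.44 + 0.25 = 25.28
s = √(25.28/8) = √3.16 ≈ 1.78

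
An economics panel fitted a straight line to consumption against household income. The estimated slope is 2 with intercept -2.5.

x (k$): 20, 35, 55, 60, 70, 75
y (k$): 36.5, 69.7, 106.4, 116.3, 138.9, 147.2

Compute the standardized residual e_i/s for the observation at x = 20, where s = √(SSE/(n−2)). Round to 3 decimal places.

-0.616

x=20: ŷ = -2.5 + 2·20 = 37.5; e = 36.5 − 37.5 = -1
x=35: ŷ = -2.5 + 2·35 = 67.5; e = 69.7 − 67.5 = 2.2
x=55: ŷ = -2.5 + 2·55 = 107.5; e = 106.4 − 107.5 = -1.1
x=60: ŷ = -2.5 + 2·60 = 117.5; e = 116.3 − 117.5 = -1.2
x=70: ŷ = -2.5 + 2·70 = 137.5; e = 138.9 − 137.5 = 1.4
x=75: ŷ = -2.5 + 2·75 = 147.5; e = 147.2 − 147.5 = -0.3
SSE = 1 + 4.84 + 1.21 + 1.44 + 1.96 + 0.09 = 10.54
s = √(10.54/4) = 1.62327
e/s = -1 / 1.62327 = -0.616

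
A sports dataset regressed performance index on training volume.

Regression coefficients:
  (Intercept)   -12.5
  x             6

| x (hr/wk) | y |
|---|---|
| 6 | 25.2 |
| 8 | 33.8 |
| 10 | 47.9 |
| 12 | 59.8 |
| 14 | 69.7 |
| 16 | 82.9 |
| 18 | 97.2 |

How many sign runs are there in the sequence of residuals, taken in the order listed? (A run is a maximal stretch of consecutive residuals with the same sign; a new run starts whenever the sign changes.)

x=6: ŷ = -12.5 + 6·6 = 23.5; r = 25.2 − 23.5 = 1.7
x=8: ŷ = -12.5 + 6·8 = 35.5; r = 33.8 − 35.5 = -1.7
x=10: ŷ = -12.5 + 6·10 = 47.5; r = 47.9 − 47.5 = 0.4
x=12: ŷ = -12.5 + 6·12 = 59.5; r = 59.8 − 59.5 = 0.3
x=14: ŷ = -12.5 + 6·14 = 71.5; r = 69.7 − 71.5 = -1.8
x=16: ŷ = -12.5 + 6·16 = 83.5; r = 82.9 − 83.5 = -0.6
x=18: ŷ = -12.5 + 6·18 = 95.5; r = 97.2 − 95.5 = 1.7
Signs: + − + + − − +
Runs: +×1, −×1, +×2, −×2, +×1 → 5

5 runs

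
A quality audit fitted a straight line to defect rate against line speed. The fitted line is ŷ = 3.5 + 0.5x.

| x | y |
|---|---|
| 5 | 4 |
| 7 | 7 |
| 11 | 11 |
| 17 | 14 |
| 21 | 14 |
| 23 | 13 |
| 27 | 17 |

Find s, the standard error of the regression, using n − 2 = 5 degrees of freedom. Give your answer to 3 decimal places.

x=5: ŷ = 3.5 + 0.5·5 = 6; e = 4 − 6 = -2
x=7: ŷ = 3.5 + 0.5·7 = 7; e = 7 − 7 = 0
x=11: ŷ = 3.5 + 0.5·11 = 9; e = 11 − 9 = 2
x=17: ŷ = 3.5 + 0.5·17 = 12; e = 14 − 12 = 2
x=21: ŷ = 3.5 + 0.5·21 = 14; e = 14 − 14 = 0
x=23: ŷ = 3.5 + 0.5·23 = 15; e = 13 − 15 = -2
x=27: ŷ = 3.5 + 0.5·27 = 17; e = 17 − 17 = 0
SSE = 4 + 0 + 4 + 4 + 0 + 4 + 0 = 16
s = √(16/5) = √3.2 ≈ 1.789

s = 1.789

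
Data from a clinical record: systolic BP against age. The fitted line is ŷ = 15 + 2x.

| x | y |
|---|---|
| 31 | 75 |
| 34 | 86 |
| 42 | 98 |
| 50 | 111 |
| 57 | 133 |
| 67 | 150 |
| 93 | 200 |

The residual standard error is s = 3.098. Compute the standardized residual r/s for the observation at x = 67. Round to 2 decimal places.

ŷ = 15 + 2·67 = 149
r = 150 − 149 = 1
r/s = 1 / 3.098 = 0.32

0.32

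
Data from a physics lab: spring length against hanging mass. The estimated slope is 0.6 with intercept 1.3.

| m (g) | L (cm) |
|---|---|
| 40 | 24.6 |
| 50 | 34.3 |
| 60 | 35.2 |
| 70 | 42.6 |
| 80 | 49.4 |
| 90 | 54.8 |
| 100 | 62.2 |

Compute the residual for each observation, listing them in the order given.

m=40: L̂ = 1.3 + 0.6·40 = 25.3; r = 24.6 − 25.3 = -0.7
m=50: L̂ = 1.3 + 0.6·50 = 31.3; r = 34.3 − 31.3 = 3
m=60: L̂ = 1.3 + 0.6·60 = 37.3; r = 35.2 − 37.3 = -2.1
m=70: L̂ = 1.3 + 0.6·70 = 43.3; r = 42.6 − 43.3 = -0.7
m=80: L̂ = 1.3 + 0.6·80 = 49.3; r = 49.4 − 49.3 = 0.1
m=90: L̂ = 1.3 + 0.6·90 = 55.3; r = 54.8 − 55.3 = -0.5
m=100: L̂ = 1.3 + 0.6·100 = 61.3; r = 62.2 − 61.3 = 0.9

-0.7, 3, -2.1, -0.7, 0.1, -0.5, 0.9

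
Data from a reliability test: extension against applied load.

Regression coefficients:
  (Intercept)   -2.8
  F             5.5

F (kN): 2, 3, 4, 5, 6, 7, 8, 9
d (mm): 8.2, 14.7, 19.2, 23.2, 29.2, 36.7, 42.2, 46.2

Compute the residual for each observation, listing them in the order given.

F=2: d̂ = -2.8 + 5.5·2 = 8.2; e = 8.2 − 8.2 = 0
F=3: d̂ = -2.8 + 5.5·3 = 13.7; e = 14.7 − 13.7 = 1
F=4: d̂ = -2.8 + 5.5·4 = 19.2; e = 19.2 − 19.2 = 0
F=5: d̂ = -2.8 + 5.5·5 = 24.7; e = 23.2 − 24.7 = -1.5
F=6: d̂ = -2.8 + 5.5·6 = 30.2; e = 29.2 − 30.2 = -1
F=7: d̂ = -2.8 + 5.5·7 = 35.7; e = 36.7 − 35.7 = 1
F=8: d̂ = -2.8 + 5.5·8 = 41.2; e = 42.2 − 41.2 = 1
F=9: d̂ = -2.8 + 5.5·9 = 46.7; e = 46.2 − 46.7 = -0.5

0, 1, 0, -1.5, -1, 1, 1, -0.5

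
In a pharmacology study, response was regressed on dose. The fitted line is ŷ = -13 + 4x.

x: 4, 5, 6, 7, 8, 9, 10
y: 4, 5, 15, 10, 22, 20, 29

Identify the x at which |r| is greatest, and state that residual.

x=4: ŷ = -13 + 4·4 = 3; r = 4 − 3 = 1
x=5: ŷ = -13 + 4·5 = 7; r = 5 − 7 = -2
x=6: ŷ = -13 + 4·6 = 11; r = 15 − 11 = 4
x=7: ŷ = -13 + 4·7 = 15; r = 10 − 15 = -5
x=8: ŷ = -13 + 4·8 = 19; r = 22 − 19 = 3
x=9: ŷ = -13 + 4·9 = 23; r = 20 − 23 = -3
x=10: ŷ = -13 + 4·10 = 27; r = 29 − 27 = 2
Largest |r| is 5 at x = 7, residual -5.

x = 7, r = -5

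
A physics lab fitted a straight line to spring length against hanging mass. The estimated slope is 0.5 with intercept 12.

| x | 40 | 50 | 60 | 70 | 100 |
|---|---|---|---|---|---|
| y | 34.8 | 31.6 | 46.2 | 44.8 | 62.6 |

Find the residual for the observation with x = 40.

e = 2.8

ŷ = 12 + 0.5·40 = 32
e = 34.8 − 32 = 2.8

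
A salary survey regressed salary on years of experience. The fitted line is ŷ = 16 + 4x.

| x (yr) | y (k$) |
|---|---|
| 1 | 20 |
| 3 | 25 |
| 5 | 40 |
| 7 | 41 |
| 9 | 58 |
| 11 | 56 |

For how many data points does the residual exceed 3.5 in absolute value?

3

x=1: ŷ = 16 + 4·1 = 20; r = 20 − 20 = 0
x=3: ŷ = 16 + 4·3 = 28; r = 25 − 28 = -3
x=5: ŷ = 16 + 4·5 = 36; r = 40 − 36 = 4
x=7: ŷ = 16 + 4·7 = 44; r = 41 − 44 = -3
x=9: ŷ = 16 + 4·9 = 52; r = 58 − 52 = 6
x=11: ŷ = 16 + 4·11 = 60; r = 56 − 60 = -4
|r| > 3.5: x=5 (|r|=4), x=9 (|r|=6), x=11 (|r|=4) → 3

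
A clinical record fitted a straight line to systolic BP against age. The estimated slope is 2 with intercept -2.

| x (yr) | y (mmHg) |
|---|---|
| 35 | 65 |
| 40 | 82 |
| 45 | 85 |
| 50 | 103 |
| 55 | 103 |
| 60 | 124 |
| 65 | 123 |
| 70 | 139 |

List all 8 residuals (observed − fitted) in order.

-3, 4, -3, 5, -5, 6, -5, 1

x=35: ŷ = -2 + 2·35 = 68; r = 65 − 68 = -3
x=40: ŷ = -2 + 2·40 = 78; r = 82 − 78 = 4
x=45: ŷ = -2 + 2·45 = 88; r = 85 − 88 = -3
x=50: ŷ = -2 + 2·50 = 98; r = 103 − 98 = 5
x=55: ŷ = -2 + 2·55 = 108; r = 103 − 108 = -5
x=60: ŷ = -2 + 2·60 = 118; r = 124 − 118 = 6
x=65: ŷ = -2 + 2·65 = 128; r = 123 − 128 = -5
x=70: ŷ = -2 + 2·70 = 138; r = 139 − 138 = 1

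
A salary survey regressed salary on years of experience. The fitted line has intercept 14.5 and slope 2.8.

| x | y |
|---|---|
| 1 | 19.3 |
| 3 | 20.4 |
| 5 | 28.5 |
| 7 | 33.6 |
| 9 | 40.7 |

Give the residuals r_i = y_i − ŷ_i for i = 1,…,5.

x=1: ŷ = 14.5 + 2.8·1 = 17.3; r = 19.3 − 17.3 = 2
x=3: ŷ = 14.5 + 2.8·3 = 22.9; r = 20.4 − 22.9 = -2.5
x=5: ŷ = 14.5 + 2.8·5 = 28.5; r = 28.5 − 28.5 = 0
x=7: ŷ = 14.5 + 2.8·7 = 34.1; r = 33.6 − 34.1 = -0.5
x=9: ŷ = 14.5 + 2.8·9 = 39.7; r = 40.7 − 39.7 = 1

2, -2.5, 0, -0.5, 1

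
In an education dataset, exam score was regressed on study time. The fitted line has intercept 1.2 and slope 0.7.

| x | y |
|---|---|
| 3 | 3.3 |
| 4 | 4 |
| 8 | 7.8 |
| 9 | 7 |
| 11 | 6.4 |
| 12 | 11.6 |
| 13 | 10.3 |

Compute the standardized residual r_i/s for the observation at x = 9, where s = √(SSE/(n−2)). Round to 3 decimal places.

-0.330

x=3: ŷ = 1.2 + 0.7·3 = 3.3; r = 3.3 − 3.3 = 0
x=4: ŷ = 1.2 + 0.7·4 = 4; r = 4 − 4 = 0
x=8: ŷ = 1.2 + 0.7·8 = 6.8; r = 7.8 − 6.8 = 1
x=9: ŷ = 1.2 + 0.7·9 = 7.5; r = 7 − 7.5 = -0.5
x=11: ŷ = 1.2 + 0.7·11 = 8.9; r = 6.4 − 8.9 = -2.5
x=12: ŷ = 1.2 + 0.7·12 = 9.6; r = 11.6 − 9.6 = 2
x=13: ŷ = 1.2 + 0.7·13 = 10.3; r = 10.3 − 10.3 = 0
SSE = 0 + 0 + 1 + 0.25 + 6.25 + 4 + 0 = 11.5
s = √(11.5/5) = 1.51658
r/s = -0.5 / 1.51658 = -0.330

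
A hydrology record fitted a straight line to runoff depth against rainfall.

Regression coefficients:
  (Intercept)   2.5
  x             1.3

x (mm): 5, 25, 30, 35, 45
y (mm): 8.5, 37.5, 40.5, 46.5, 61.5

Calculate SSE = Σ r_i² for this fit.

x=5: ŷ = 2.5 + 1.3·5 = 9; r = 8.5 − 9 = -0.5
x=25: ŷ = 2.5 + 1.3·25 = 35; r = 37.5 − 35 = 2.5
x=30: ŷ = 2.5 + 1.3·30 = 41.5; r = 40.5 − 41.5 = -1
x=35: ŷ = 2.5 + 1.3·35 = 48; r = 46.5 − 48 = -1.5
x=45: ŷ = 2.5 + 1.3·45 = 61; r = 61.5 − 61 = 0.5
SSE = 0.25 + 6.25 + 1 + 2.25 + 0.25 = 10

SSE = 10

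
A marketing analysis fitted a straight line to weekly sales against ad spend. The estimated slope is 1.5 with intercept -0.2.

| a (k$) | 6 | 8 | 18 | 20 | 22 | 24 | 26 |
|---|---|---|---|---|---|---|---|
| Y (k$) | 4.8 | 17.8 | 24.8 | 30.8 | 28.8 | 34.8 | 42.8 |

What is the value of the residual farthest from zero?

a=6: Ŷ = -0.2 + 1.5·6 = 8.8; r = 4.8 − 8.8 = -4
a=8: Ŷ = -0.2 + 1.5·8 = 11.8; r = 17.8 − 11.8 = 6
a=18: Ŷ = -0.2 + 1.5·18 = 26.8; r = 24.8 − 26.8 = -2
a=20: Ŷ = -0.2 + 1.5·20 = 29.8; r = 30.8 − 29.8 = 1
a=22: Ŷ = -0.2 + 1.5·22 = 32.8; r = 28.8 − 32.8 = -4
a=24: Ŷ = -0.2 + 1.5·24 = 35.8; r = 34.8 − 35.8 = -1
a=26: Ŷ = -0.2 + 1.5·26 = 38.8; r = 42.8 − 38.8 = 4
Largest |r| is 6 at a = 8, residual 6.

r = 6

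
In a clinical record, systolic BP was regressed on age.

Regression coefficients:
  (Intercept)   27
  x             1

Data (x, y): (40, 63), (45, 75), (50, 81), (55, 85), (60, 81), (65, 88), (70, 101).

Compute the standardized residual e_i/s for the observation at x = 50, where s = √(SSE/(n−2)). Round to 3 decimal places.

x=40: ŷ = 27 + 40 = 67; e = 63 − 67 = -4
x=45: ŷ = 27 + 45 = 72; e = 75 − 72 = 3
x=50: ŷ = 27 + 50 = 77; e = 81 − 77 = 4
x=55: ŷ = 27 + 55 = 82; e = 85 − 82 = 3
x=60: ŷ = 27 + 60 = 87; e = 81 − 87 = -6
x=65: ŷ = 27 + 65 = 92; e = 88 − 92 = -4
x=70: ŷ = 27 + 70 = 97; e = 101 − 97 = 4
SSE = 16 + 9 + 16 + 9 + 36 + 16 + 16 = 118
s = √(118/5) = 4.85798
e/s = 4 / 4.85798 = 0.823

0.823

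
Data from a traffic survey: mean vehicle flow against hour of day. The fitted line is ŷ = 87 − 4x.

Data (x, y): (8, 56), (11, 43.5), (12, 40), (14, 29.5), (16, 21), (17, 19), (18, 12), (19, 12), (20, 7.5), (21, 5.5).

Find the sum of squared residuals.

x=8: ŷ = 87 − 4·8 = 55; r = 56 − 55 = 1
x=11: ŷ = 87 − 4·11 = 43; r = 43.5 − 43 = 0.5
x=12: ŷ = 87 − 4·12 = 39; r = 40 − 39 = 1
x=14: ŷ = 87 − 4·14 = 31; r = 29.5 − 31 = -1.5
x=16: ŷ = 87 − 4·16 = 23; r = 21 − 23 = -2
x=17: ŷ = 87 − 4·17 = 19; r = 19 − 19 = 0
x=18: ŷ = 87 − 4·18 = 15; r = 12 − 15 = -3
x=19: ŷ = 87 − 4·19 = 11; r = 12 − 11 = 1
x=20: ŷ = 87 − 4·20 = 7; r = 7.5 − 7 = 0.5
x=21: ŷ = 87 − 4·21 = 3; r = 5.5 − 3 = 2.5
SSE = 1 + 0.25 + 1 + 2.25 + 4 + 0 + 9 + 1 + 0.25 + 6.25 = 25

SSE = 25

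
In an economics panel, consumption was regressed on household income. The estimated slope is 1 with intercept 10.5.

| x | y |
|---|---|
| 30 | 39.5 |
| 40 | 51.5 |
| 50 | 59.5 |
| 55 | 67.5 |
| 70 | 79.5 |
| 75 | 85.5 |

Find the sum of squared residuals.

SSE = 8

x=30: ŷ = 10.5 + 30 = 40.5; r = 39.5 − 40.5 = -1
x=40: ŷ = 10.5 + 40 = 50.5; r = 51.5 − 50.5 = 1
x=50: ŷ = 10.5 + 50 = 60.5; r = 59.5 − 60.5 = -1
x=55: ŷ = 10.5 + 55 = 65.5; r = 67.5 − 65.5 = 2
x=70: ŷ = 10.5 + 70 = 80.5; r = 79.5 − 80.5 = -1
x=75: ŷ = 10.5 + 75 = 85.5; r = 85.5 − 85.5 = 0
SSE = 1 + 1 + 1 + 4 + 1 + 0 = 8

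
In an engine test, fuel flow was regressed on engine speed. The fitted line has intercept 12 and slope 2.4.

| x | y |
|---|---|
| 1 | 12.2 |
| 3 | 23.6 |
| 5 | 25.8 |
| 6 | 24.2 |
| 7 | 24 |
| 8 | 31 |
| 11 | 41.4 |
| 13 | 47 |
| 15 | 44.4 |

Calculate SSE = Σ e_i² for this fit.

SSE = 91.76

x=1: ŷ = 12 + 2.4·1 = 14.4; e = 12.2 − 14.4 = -2.2
x=3: ŷ = 12 + 2.4·3 = 19.2; e = 23.6 − 19.2 = 4.4
x=5: ŷ = 12 + 2.4·5 = 24; e = 25.8 − 24 = 1.8
x=6: ŷ = 12 + 2.4·6 = 26.4; e = 24.2 − 26.4 = -2.2
x=7: ŷ = 12 + 2.4·7 = 28.8; e = 24 − 28.8 = -4.8
x=8: ŷ = 12 + 2.4·8 = 31.2; e = 31 − 31.2 = -0.2
x=11: ŷ = 12 + 2.4·11 = 38.4; e = 41.4 − 38.4 = 3
x=13: ŷ = 12 + 2.4·13 = 43.2; e = 47 − 43.2 = 3.8
x=15: ŷ = 12 + 2.4·15 = 48; e = 44.4 − 48 = -3.6
SSE = 4.84 + 19.36 + 3.24 + 4.84 + 23.04 + 0.04 + 9 + 14.44 + 12.96 = 91.76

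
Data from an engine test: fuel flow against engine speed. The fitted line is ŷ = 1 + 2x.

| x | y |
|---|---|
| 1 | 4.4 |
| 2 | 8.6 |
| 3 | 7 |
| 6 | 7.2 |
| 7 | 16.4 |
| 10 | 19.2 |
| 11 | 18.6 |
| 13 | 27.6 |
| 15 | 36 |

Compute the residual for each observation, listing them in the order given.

x=1: ŷ = 1 + 2·1 = 3; r = 4.4 − 3 = 1.4
x=2: ŷ = 1 + 2·2 = 5; r = 8.6 − 5 = 3.6
x=3: ŷ = 1 + 2·3 = 7; r = 7 − 7 = 0
x=6: ŷ = 1 + 2·6 = 13; r = 7.2 − 13 = -5.8
x=7: ŷ = 1 + 2·7 = 15; r = 16.4 − 15 = 1.4
x=10: ŷ = 1 + 2·10 = 21; r = 19.2 − 21 = -1.8
x=11: ŷ = 1 + 2·11 = 23; r = 18.6 − 23 = -4.4
x=13: ŷ = 1 + 2·13 = 27; r = 27.6 − 27 = 0.6
x=15: ŷ = 1 + 2·15 = 31; r = 36 − 31 = 5

1.4, 3.6, 0, -5.8, 1.4, -1.8, -4.4, 0.6, 5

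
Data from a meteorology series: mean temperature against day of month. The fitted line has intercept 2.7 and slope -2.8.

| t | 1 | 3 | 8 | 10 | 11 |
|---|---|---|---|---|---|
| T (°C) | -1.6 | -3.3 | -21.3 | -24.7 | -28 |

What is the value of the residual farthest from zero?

r = 2.4

t=1: T̂ = 2.7 − 2.8·1 = -0.1; r = -1.6 − (-0.1) = -1.5
t=3: T̂ = 2.7 − 2.8·3 = -5.7; r = -3.3 − (-5.7) = 2.4
t=8: T̂ = 2.7 − 2.8·8 = -19.7; r = -21.3 − (-19.7) = -1.6
t=10: T̂ = 2.7 − 2.8·10 = -25.3; r = -24.7 − (-25.3) = 0.6
t=11: T̂ = 2.7 − 2.8·11 = -28.1; r = -28 − (-28.1) = 0.1
Largest |r| is 2.4 at t = 3, residual 2.4.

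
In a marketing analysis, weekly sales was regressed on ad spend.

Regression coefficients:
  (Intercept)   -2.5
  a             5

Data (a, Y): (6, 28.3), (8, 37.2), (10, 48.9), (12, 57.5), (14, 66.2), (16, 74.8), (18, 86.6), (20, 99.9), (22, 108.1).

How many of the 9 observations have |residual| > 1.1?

a=6: Ŷ = -2.5 + 5·6 = 27.5; e = 28.3 − 27.5 = 0.8
a=8: Ŷ = -2.5 + 5·8 = 37.5; e = 37.2 − 37.5 = -0.3
a=10: Ŷ = -2.5 + 5·10 = 47.5; e = 48.9 − 47.5 = 1.4
a=12: Ŷ = -2.5 + 5·12 = 57.5; e = 57.5 − 57.5 = 0
a=14: Ŷ = -2.5 + 5·14 = 67.5; e = 66.2 − 67.5 = -1.3
a=16: Ŷ = -2.5 + 5·16 = 77.5; e = 74.8 − 77.5 = -2.7
a=18: Ŷ = -2.5 + 5·18 = 87.5; e = 86.6 − 87.5 = -0.9
a=20: Ŷ = -2.5 + 5·20 = 97.5; e = 99.9 − 97.5 = 2.4
a=22: Ŷ = -2.5 + 5·22 = 107.5; e = 108.1 − 107.5 = 0.6
|e| > 1.1: a=10 (|e|=1.4), a=14 (|e|=1.3), a=16 (|e|=2.7), a=20 (|e|=2.4) → 4

4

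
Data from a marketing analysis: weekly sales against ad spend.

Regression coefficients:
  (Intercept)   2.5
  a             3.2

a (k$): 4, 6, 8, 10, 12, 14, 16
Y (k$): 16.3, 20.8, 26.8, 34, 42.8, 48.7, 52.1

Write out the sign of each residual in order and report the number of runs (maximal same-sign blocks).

a=4: Ŷ = 2.5 + 3.2·4 = 15.3; r = 16.3 − 15.3 = 1
a=6: Ŷ = 2.5 + 3.2·6 = 21.7; r = 20.8 − 21.7 = -0.9
a=8: Ŷ = 2.5 + 3.2·8 = 28.1; r = 26.8 − 28.1 = -1.3
a=10: Ŷ = 2.5 + 3.2·10 = 34.5; r = 34 − 34.5 = -0.5
a=12: Ŷ = 2.5 + 3.2·12 = 40.9; r = 42.8 − 40.9 = 1.9
a=14: Ŷ = 2.5 + 3.2·14 = 47.3; r = 48.7 − 47.3 = 1.4
a=16: Ŷ = 2.5 + 3.2·16 = 53.7; r = 52.1 − 53.7 = -1.6
Signs: + − − − + + −
Runs: +×1, −×3, +×2, −×1 → 4

4 runs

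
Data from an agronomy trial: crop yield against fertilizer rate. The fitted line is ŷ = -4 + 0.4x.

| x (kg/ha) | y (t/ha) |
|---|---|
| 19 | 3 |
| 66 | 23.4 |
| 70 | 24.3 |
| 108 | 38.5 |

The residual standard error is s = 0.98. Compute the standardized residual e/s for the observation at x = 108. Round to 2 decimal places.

-0.71

ŷ = -4 + 0.4·108 = 39.2
e = 38.5 − 39.2 = -0.7
e/s = -0.7 / 0.98 = -0.71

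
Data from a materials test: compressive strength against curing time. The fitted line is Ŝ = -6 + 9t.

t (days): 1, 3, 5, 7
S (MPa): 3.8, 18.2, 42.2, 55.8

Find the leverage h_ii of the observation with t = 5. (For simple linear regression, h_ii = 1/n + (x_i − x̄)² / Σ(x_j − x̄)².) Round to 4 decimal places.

t̄ = (1 + 3 + 5 + 7)/4 = 4
Σ(t − t̄)² = 9 + 1 + 1 + 9 = 20
h = 1/4 + (1)²/20 = 0.25 + 0.05 = 0.3000

h = 0.3000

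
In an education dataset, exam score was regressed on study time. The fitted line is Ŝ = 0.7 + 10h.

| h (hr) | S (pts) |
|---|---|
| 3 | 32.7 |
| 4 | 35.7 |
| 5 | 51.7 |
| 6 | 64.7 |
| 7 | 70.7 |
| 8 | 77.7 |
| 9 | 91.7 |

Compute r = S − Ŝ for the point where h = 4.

Ŝ = 0.7 + 10·4 = 40.7
r = 35.7 − 40.7 = -5

r = -5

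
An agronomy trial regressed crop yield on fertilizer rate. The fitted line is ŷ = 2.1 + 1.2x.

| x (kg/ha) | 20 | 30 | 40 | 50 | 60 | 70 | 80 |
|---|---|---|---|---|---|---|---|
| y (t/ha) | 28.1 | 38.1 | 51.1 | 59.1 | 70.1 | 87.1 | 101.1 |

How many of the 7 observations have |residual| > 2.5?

x=20: ŷ = 2.1 + 1.2·20 = 26.1; r = 28.1 − 26.1 = 2
x=30: ŷ = 2.1 + 1.2·30 = 38.1; r = 38.1 − 38.1 = 0
x=40: ŷ = 2.1 + 1.2·40 = 50.1; r = 51.1 − 50.1 = 1
x=50: ŷ = 2.1 + 1.2·50 = 62.1; r = 59.1 − 62.1 = -3
x=60: ŷ = 2.1 + 1.2·60 = 74.1; r = 70.1 − 74.1 = -4
x=70: ŷ = 2.1 + 1.2·70 = 86.1; r = 87.1 − 86.1 = 1
x=80: ŷ = 2.1 + 1.2·80 = 98.1; r = 101.1 − 98.1 = 3
|r| > 2.5: x=50 (|r|=3), x=60 (|r|=4), x=80 (|r|=3) → 3

3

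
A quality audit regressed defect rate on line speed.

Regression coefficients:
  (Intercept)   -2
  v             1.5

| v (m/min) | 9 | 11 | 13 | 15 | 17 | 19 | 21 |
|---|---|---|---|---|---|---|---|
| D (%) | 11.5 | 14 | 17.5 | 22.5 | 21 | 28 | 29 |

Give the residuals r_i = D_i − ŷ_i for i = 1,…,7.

0, -0.5, 0, 2, -2.5, 1.5, -0.5

v=9: ŷ = -2 + 1.5·9 = 11.5; r = 11.5 − 11.5 = 0
v=11: ŷ = -2 + 1.5·11 = 14.5; r = 14 − 14.5 = -0.5
v=13: ŷ = -2 + 1.5·13 = 17.5; r = 17.5 − 17.5 = 0
v=15: ŷ = -2 + 1.5·15 = 20.5; r = 22.5 − 20.5 = 2
v=17: ŷ = -2 + 1.5·17 = 23.5; r = 21 − 23.5 = -2.5
v=19: ŷ = -2 + 1.5·19 = 26.5; r = 28 − 26.5 = 1.5
v=21: ŷ = -2 + 1.5·21 = 29.5; r = 29 − 29.5 = -0.5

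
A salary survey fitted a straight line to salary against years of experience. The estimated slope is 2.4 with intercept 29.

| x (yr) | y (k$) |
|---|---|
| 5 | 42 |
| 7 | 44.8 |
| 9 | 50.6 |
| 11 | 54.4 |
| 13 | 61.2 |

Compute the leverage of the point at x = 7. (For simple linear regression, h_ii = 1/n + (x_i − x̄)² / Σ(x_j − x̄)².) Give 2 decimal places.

x̄ = (5 + 7 + 9 + 11 + 13)/5 = 9
Σ(x − x̄)² = 16 + 4 + 0 + 4 + 16 = 40
h = 1/5 + (-2)²/40 = 0.2 + 0.1 = 0.30

h = 0.30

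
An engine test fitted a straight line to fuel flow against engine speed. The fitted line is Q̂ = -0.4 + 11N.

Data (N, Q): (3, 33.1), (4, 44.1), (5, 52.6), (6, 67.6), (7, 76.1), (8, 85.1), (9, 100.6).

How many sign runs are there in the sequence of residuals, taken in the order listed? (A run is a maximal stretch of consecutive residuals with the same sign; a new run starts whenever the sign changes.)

N=3: Q̂ = -0.4 + 11·3 = 32.6; e = 33.1 − 32.6 = 0.5
N=4: Q̂ = -0.4 + 11·4 = 43.6; e = 44.1 − 43.6 = 0.5
N=5: Q̂ = -0.4 + 11·5 = 54.6; e = 52.6 − 54.6 = -2
N=6: Q̂ = -0.4 + 11·6 = 65.6; e = 67.6 − 65.6 = 2
N=7: Q̂ = -0.4 + 11·7 = 76.6; e = 76.1 − 76.6 = -0.5
N=8: Q̂ = -0.4 + 11·8 = 87.6; e = 85.1 − 87.6 = -2.5
N=9: Q̂ = -0.4 + 11·9 = 98.6; e = 100.6 − 98.6 = 2
Signs: + + − + − − +
Runs: +×2, −×1, +×1, −×2, +×1 → 5

5 runs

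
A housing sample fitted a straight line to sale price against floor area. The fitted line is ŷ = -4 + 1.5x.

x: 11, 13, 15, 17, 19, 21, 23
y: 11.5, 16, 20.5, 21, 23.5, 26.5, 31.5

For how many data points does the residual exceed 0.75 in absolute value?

5

x=11: ŷ = -4 + 1.5·11 = 12.5; r = 11.5 − 12.5 = -1
x=13: ŷ = -4 + 1.5·13 = 15.5; r = 16 − 15.5 = 0.5
x=15: ŷ = -4 + 1.5·15 = 18.5; r = 20.5 − 18.5 = 2
x=17: ŷ = -4 + 1.5·17 = 21.5; r = 21 − 21.5 = -0.5
x=19: ŷ = -4 + 1.5·19 = 24.5; r = 23.5 − 24.5 = -1
x=21: ŷ = -4 + 1.5·21 = 27.5; r = 26.5 − 27.5 = -1
x=23: ŷ = -4 + 1.5·23 = 30.5; r = 31.5 − 30.5 = 1
|r| > 0.75: x=11 (|r|=1), x=15 (|r|=2), x=19 (|r|=1), x=21 (|r|=1), x=23 (|r|=1) → 5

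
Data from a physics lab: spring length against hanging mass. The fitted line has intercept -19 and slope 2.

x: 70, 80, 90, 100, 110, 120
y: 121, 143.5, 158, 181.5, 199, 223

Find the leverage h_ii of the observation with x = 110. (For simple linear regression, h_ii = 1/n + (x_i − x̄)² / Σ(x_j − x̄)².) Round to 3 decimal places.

h = 0.295

x̄ = (70 + 80 + 90 + 100 + 110 + 120)/6 = 95
Σ(x − x̄)² = 625 + 225 + 25 + 25 + 225 + 625 = 1750
h = 1/6 + (15)²/1750 = 0.166667 + 0.128571 = 0.295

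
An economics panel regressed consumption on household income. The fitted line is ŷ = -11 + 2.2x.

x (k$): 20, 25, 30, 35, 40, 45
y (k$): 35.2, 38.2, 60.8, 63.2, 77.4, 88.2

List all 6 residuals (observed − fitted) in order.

2.2, -5.8, 5.8, -2.8, 0.4, 0.2

x=20: ŷ = -11 + 2.2·20 = 33; e = 35.2 − 33 = 2.2
x=25: ŷ = -11 + 2.2·25 = 44; e = 38.2 − 44 = -5.8
x=30: ŷ = -11 + 2.2·30 = 55; e = 60.8 − 55 = 5.8
x=35: ŷ = -11 + 2.2·35 = 66; e = 63.2 − 66 = -2.8
x=40: ŷ = -11 + 2.2·40 = 77; e = 77.4 − 77 = 0.4
x=45: ŷ = -11 + 2.2·45 = 88; e = 88.2 − 88 = 0.2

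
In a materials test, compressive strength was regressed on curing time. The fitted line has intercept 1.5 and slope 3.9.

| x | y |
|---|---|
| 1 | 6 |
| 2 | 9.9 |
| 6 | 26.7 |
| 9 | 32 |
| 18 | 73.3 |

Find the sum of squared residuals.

x=1: ŷ = 1.5 + 3.9·1 = 5.4; r = 6 − 5.4 = 0.6
x=2: ŷ = 1.5 + 3.9·2 = 9.3; r = 9.9 − 9.3 = 0.6
x=6: ŷ = 1.5 + 3.9·6 = 24.9; r = 26.7 − 24.9 = 1.8
x=9: ŷ = 1.5 + 3.9·9 = 36.6; r = 32 − 36.6 = -4.6
x=18: ŷ = 1.5 + 3.9·18 = 71.7; r = 73.3 − 71.7 = 1.6
SSE = 0.36 + 0.36 + 3.24 + 21.16 + 2.56 = 27.68

SSE = 27.68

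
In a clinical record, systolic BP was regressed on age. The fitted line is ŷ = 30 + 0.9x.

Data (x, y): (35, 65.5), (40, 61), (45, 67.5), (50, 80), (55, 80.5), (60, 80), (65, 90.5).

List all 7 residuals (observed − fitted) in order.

4, -5, -3, 5, 1, -4, 2

x=35: ŷ = 30 + 0.9·35 = 61.5; e = 65.5 − 61.5 = 4
x=40: ŷ = 30 + 0.9·40 = 66; e = 61 − 66 = -5
x=45: ŷ = 30 + 0.9·45 = 70.5; e = 67.5 − 70.5 = -3
x=50: ŷ = 30 + 0.9·50 = 75; e = 80 − 75 = 5
x=55: ŷ = 30 + 0.9·55 = 79.5; e = 80.5 − 79.5 = 1
x=60: ŷ = 30 + 0.9·60 = 84; e = 80 − 84 = -4
x=65: ŷ = 30 + 0.9·65 = 88.5; e = 90.5 − 88.5 = 2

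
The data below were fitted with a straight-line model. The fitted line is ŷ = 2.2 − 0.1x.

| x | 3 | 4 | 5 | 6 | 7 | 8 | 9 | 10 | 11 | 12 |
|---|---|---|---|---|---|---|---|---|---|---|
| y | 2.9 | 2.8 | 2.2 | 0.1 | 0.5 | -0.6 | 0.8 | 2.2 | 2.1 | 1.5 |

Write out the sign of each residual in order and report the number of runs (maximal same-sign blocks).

3 runs

x=3: ŷ = 2.2 − 0.1·3 = 1.9; e = 2.9 − 1.9 = 1
x=4: ŷ = 2.2 − 0.1·4 = 1.8; e = 2.8 − 1.8 = 1
x=5: ŷ = 2.2 − 0.1·5 = 1.7; e = 2.2 − 1.7 = 0.5
x=6: ŷ = 2.2 − 0.1·6 = 1.6; e = 0.1 − 1.6 = -1.5
x=7: ŷ = 2.2 − 0.1·7 = 1.5; e = 0.5 − 1.5 = -1
x=8: ŷ = 2.2 − 0.1·8 = 1.4; e = -0.6 − 1.4 = -2
x=9: ŷ = 2.2 − 0.1·9 = 1.3; e = 0.8 − 1.3 = -0.5
x=10: ŷ = 2.2 − 0.1·10 = 1.2; e = 2.2 − 1.2 = 1
x=11: ŷ = 2.2 − 0.1·11 = 1.1; e = 2.1 − 1.1 = 1
x=12: ŷ = 2.2 − 0.1·12 = 1; e = 1.5 − 1 = 0.5
Signs: + + + − − − − + + +
Runs: +×3, −×4, +×3 → 3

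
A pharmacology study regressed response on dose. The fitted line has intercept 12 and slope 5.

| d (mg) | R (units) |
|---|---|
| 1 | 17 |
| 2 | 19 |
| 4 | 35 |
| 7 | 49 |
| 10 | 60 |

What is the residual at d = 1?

R̂ = 12 + 5·1 = 17
e = 17 − 17 = 0

e = 0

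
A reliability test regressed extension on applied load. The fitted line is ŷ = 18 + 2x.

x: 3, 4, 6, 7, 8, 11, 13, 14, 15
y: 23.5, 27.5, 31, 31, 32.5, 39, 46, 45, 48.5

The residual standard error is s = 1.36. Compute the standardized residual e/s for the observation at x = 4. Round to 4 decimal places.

ŷ = 18 + 2·4 = 26
e = 27.5 − 26 = 1.5
e/s = 1.5 / 1.36 = 1.1029

1.1029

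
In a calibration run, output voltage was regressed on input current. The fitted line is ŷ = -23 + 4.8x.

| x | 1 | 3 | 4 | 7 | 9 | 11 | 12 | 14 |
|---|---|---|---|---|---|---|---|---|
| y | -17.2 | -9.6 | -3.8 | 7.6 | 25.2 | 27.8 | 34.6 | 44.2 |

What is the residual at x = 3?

ŷ = -23 + 4.8·3 = -8.6
r = -9.6 − (-8.6) = -1

r = -1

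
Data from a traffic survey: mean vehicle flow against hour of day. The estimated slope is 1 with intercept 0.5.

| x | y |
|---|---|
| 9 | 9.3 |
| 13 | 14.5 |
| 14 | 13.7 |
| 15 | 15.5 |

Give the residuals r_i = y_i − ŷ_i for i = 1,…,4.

x=9: ŷ = 0.5 + 9 = 9.5; r = 9.3 − 9.5 = -0.2
x=13: ŷ = 0.5 + 13 = 13.5; r = 14.5 − 13.5 = 1
x=14: ŷ = 0.5 + 14 = 14.5; r = 13.7 − 14.5 = -0.8
x=15: ŷ = 0.5 + 15 = 15.5; r = 15.5 − 15.5 = 0

-0.2, 1, -0.8, 0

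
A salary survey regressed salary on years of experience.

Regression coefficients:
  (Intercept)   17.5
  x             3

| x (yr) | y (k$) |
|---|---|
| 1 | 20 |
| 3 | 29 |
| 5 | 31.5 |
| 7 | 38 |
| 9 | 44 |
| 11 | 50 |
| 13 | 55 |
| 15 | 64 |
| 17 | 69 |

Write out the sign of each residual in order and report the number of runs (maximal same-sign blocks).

x=1: ŷ = 17.5 + 3·1 = 20.5; e = 20 − 20.5 = -0.5
x=3: ŷ = 17.5 + 3·3 = 26.5; e = 29 − 26.5 = 2.5
x=5: ŷ = 17.5 + 3·5 = 32.5; e = 31.5 − 32.5 = -1
x=7: ŷ = 17.5 + 3·7 = 38.5; e = 38 − 38.5 = -0.5
x=9: ŷ = 17.5 + 3·9 = 44.5; e = 44 − 44.5 = -0.5
x=11: ŷ = 17.5 + 3·11 = 50.5; e = 50 − 50.5 = -0.5
x=13: ŷ = 17.5 + 3·13 = 56.5; e = 55 − 56.5 = -1.5
x=15: ŷ = 17.5 + 3·15 = 62.5; e = 64 − 62.5 = 1.5
x=17: ŷ = 17.5 + 3·17 = 68.5; e = 69 − 68.5 = 0.5
Signs: − + − − − − − + +
Runs: −×1, +×1, −×5, +×2 → 4

4 runs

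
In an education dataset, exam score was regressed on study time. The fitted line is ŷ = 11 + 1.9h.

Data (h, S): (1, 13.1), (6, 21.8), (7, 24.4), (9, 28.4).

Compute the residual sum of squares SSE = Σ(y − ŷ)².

SSE = 0.5

h=1: ŷ = 11 + 1.9·1 = 12.9; r = 13.1 − 12.9 = 0.2
h=6: ŷ = 11 + 1.9·6 = 22.4; r = 21.8 − 22.4 = -0.6
h=7: ŷ = 11 + 1.9·7 = 24.3; r = 24.4 − 24.3 = 0.1
h=9: ŷ = 11 + 1.9·9 = 28.1; r = 28.4 − 28.1 = 0.3
SSE = 0.04 + 0.36 + 0.01 + 0.09 = 0.5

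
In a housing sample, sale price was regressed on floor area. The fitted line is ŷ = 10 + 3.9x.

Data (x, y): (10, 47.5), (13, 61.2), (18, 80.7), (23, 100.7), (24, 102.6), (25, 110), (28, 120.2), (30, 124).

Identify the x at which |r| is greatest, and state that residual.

x=10: ŷ = 10 + 3.9·10 = 49; r = 47.5 − 49 = -1.5
x=13: ŷ = 10 + 3.9·13 = 60.7; r = 61.2 − 60.7 = 0.5
x=18: ŷ = 10 + 3.9·18 = 80.2; r = 80.7 − 80.2 = 0.5
x=23: ŷ = 10 + 3.9·23 = 99.7; r = 100.7 − 99.7 = 1
x=24: ŷ = 10 + 3.9·24 = 103.6; r = 102.6 − 103.6 = -1
x=25: ŷ = 10 + 3.9·25 = 107.5; r = 110 − 107.5 = 2.5
x=28: ŷ = 10 + 3.9·28 = 119.2; r = 120.2 − 119.2 = 1
x=30: ŷ = 10 + 3.9·30 = 127; r = 124 − 127 = -3
Largest |r| is 3 at x = 30, residual -3.

x = 30, r = -3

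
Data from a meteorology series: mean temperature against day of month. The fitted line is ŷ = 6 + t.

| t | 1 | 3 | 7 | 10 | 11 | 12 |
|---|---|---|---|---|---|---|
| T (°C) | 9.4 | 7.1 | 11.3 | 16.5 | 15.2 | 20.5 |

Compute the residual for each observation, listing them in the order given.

t=1: ŷ = 6 + 1 = 7; e = 9.4 − 7 = 2.4
t=3: ŷ = 6 + 3 = 9; e = 7.1 − 9 = -1.9
t=7: ŷ = 6 + 7 = 13; e = 11.3 − 13 = -1.7
t=10: ŷ = 6 + 10 = 16; e = 16.5 − 16 = 0.5
t=11: ŷ = 6 + 11 = 17; e = 15.2 − 17 = -1.8
t=12: ŷ = 6 + 12 = 18; e = 20.5 − 18 = 2.5

2.4, -1.9, -1.7, 0.5, -1.8, 2.5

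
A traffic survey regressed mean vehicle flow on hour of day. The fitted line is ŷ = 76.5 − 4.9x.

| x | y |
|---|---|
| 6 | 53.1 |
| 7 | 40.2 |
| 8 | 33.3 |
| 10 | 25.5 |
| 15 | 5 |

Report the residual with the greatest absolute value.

x=6: ŷ = 76.5 − 4.9·6 = 47.1; r = 53.1 − 47.1 = 6
x=7: ŷ = 76.5 − 4.9·7 = 42.2; r = 40.2 − 42.2 = -2
x=8: ŷ = 76.5 − 4.9·8 = 37.3; r = 33.3 − 37.3 = -4
x=10: ŷ = 76.5 − 4.9·10 = 27.5; r = 25.5 − 27.5 = -2
x=15: ŷ = 76.5 − 4.9·15 = 3; r = 5 − 3 = 2
Largest |r| is 6 at x = 6, residual 6.

r = 6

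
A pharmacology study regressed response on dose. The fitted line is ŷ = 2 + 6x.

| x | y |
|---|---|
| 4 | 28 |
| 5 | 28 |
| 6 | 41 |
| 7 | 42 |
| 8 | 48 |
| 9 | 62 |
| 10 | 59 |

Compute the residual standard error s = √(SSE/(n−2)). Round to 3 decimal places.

s = 4.050

x=4: ŷ = 2 + 6·4 = 26; r = 28 − 26 = 2
x=5: ŷ = 2 + 6·5 = 32; r = 28 − 32 = -4
x=6: ŷ = 2 + 6·6 = 38; r = 41 − 38 = 3
x=7: ŷ = 2 + 6·7 = 44; r = 42 − 44 = -2
x=8: ŷ = 2 + 6·8 = 50; r = 48 − 50 = -2
x=9: ŷ = 2 + 6·9 = 56; r = 62 − 56 = 6
x=10: ŷ = 2 + 6·10 = 62; r = 59 − 62 = -3
SSE = 4 + 16 + 9 + 4 + 4 + 36 + 9 = 82
s = √(82/5) = √16.4 ≈ 4.050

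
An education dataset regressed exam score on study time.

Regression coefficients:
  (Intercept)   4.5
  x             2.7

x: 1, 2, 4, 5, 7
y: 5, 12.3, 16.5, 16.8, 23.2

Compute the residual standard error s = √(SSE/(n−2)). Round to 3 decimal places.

x=1: ŷ = 4.5 + 2.7·1 = 7.2; r = 5 − 7.2 = -2.2
x=2: ŷ = 4.5 + 2.7·2 = 9.9; r = 12.3 − 9.9 = 2.4
x=4: ŷ = 4.5 + 2.7·4 = 15.3; r = 16.5 − 15.3 = 1.2
x=5: ŷ = 4.5 + 2.7·5 = 18; r = 16.8 − 18 = -1.2
x=7: ŷ = 4.5 + 2.7·7 = 23.4; r = 23.2 − 23.4 = -0.2
SSE = 4.84 + 5.76 + 1.44 + 1.44 + 0.04 = 13.52
s = √(13.52/3) = √4.50667 ≈ 2.123

s = 2.123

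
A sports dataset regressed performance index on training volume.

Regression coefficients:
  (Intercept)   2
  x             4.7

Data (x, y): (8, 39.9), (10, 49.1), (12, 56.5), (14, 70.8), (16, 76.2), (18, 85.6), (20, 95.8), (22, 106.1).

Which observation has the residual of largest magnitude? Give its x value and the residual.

x=8: ŷ = 2 + 4.7·8 = 39.6; e = 39.9 − 39.6 = 0.3
x=10: ŷ = 2 + 4.7·10 = 49; e = 49.1 − 49 = 0.1
x=12: ŷ = 2 + 4.7·12 = 58.4; e = 56.5 − 58.4 = -1.9
x=14: ŷ = 2 + 4.7·14 = 67.8; e = 70.8 − 67.8 = 3
x=16: ŷ = 2 + 4.7·16 = 77.2; e = 76.2 − 77.2 = -1
x=18: ŷ = 2 + 4.7·18 = 86.6; e = 85.6 − 86.6 = -1
x=20: ŷ = 2 + 4.7·20 = 96; e = 95.8 − 96 = -0.2
x=22: ŷ = 2 + 4.7·22 = 105.4; e = 106.1 − 105.4 = 0.7
Largest |e| is 3 at x = 14, residual 3.

x = 14, e = 3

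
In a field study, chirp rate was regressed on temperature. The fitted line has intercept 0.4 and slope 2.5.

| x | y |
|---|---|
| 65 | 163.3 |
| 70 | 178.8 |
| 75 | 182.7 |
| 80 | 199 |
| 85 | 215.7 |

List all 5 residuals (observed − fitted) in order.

0.4, 3.4, -5.2, -1.4, 2.8

x=65: ŷ = 0.4 + 2.5·65 = 162.9; r = 163.3 − 162.9 = 0.4
x=70: ŷ = 0.4 + 2.5·70 = 175.4; r = 178.8 − 175.4 = 3.4
x=75: ŷ = 0.4 + 2.5·75 = 187.9; r = 182.7 − 187.9 = -5.2
x=80: ŷ = 0.4 + 2.5·80 = 200.4; r = 199 − 200.4 = -1.4
x=85: ŷ = 0.4 + 2.5·85 = 212.9; r = 215.7 − 212.9 = 2.8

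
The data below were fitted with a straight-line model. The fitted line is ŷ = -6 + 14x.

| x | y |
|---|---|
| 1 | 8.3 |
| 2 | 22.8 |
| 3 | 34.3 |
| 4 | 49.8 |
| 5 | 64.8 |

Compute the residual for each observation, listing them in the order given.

x=1: ŷ = -6 + 14·1 = 8; r = 8.3 − 8 = 0.3
x=2: ŷ = -6 + 14·2 = 22; r = 22.8 − 22 = 0.8
x=3: ŷ = -6 + 14·3 = 36; r = 34.3 − 36 = -1.7
x=4: ŷ = -6 + 14·4 = 50; r = 49.8 − 50 = -0.2
x=5: ŷ = -6 + 14·5 = 64; r = 64.8 − 64 = 0.8

0.3, 0.8, -1.7, -0.2, 0.8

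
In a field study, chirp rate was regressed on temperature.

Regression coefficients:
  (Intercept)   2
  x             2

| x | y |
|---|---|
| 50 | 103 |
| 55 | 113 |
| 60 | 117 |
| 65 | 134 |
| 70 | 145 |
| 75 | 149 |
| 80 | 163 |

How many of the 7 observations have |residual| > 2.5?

x=50: ŷ = 2 + 2·50 = 102; e = 103 − 102 = 1
x=55: ŷ = 2 + 2·55 = 112; e = 113 − 112 = 1
x=60: ŷ = 2 + 2·60 = 122; e = 117 − 122 = -5
x=65: ŷ = 2 + 2·65 = 132; e = 134 − 132 = 2
x=70: ŷ = 2 + 2·70 = 142; e = 145 − 142 = 3
x=75: ŷ = 2 + 2·75 = 152; e = 149 − 152 = -3
x=80: ŷ = 2 + 2·80 = 162; e = 163 − 162 = 1
|e| > 2.5: x=60 (|e|=5), x=70 (|e|=3), x=75 (|e|=3) → 3

3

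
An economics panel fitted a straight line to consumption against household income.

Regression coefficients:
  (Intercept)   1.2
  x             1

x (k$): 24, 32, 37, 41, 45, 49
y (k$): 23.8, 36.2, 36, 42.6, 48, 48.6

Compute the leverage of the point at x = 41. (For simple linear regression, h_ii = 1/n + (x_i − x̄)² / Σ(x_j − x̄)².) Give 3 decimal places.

x̄ = (24 + 32 + 37 + 41 + 45 + 49)/6 = 38
Σ(x − x̄)² = 196 + 36 + 1 + 9 + 49 + 121 = 412
h = 1/6 + (3)²/412 = 0.166667 + 0.0218447 = 0.189

h = 0.189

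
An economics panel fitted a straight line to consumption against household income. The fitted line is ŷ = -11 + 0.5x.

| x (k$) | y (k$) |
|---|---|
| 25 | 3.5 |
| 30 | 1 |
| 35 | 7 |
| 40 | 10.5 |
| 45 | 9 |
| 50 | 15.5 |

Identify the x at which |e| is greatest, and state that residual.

x=25: ŷ = -11 + 0.5·25 = 1.5; e = 3.5 − 1.5 = 2
x=30: ŷ = -11 + 0.5·30 = 4; e = 1 − 4 = -3
x=35: ŷ = -11 + 0.5·35 = 6.5; e = 7 − 6.5 = 0.5
x=40: ŷ = -11 + 0.5·40 = 9; e = 10.5 − 9 = 1.5
x=45: ŷ = -11 + 0.5·45 = 11.5; e = 9 − 11.5 = -2.5
x=50: ŷ = -11 + 0.5·50 = 14; e = 15.5 − 14 = 1.5
Largest |e| is 3 at x = 30, residual -3.

x = 30, e = -3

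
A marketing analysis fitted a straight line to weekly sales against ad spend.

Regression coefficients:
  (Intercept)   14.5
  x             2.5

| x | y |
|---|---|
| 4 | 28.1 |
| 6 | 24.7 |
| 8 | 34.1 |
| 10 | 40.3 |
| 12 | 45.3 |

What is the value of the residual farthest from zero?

x=4: ŷ = 14.5 + 2.5·4 = 24.5; r = 28.1 − 24.5 = 3.6
x=6: ŷ = 14.5 + 2.5·6 = 29.5; r = 24.7 − 29.5 = -4.8
x=8: ŷ = 14.5 + 2.5·8 = 34.5; r = 34.1 − 34.5 = -0.4
x=10: ŷ = 14.5 + 2.5·10 = 39.5; r = 40.3 − 39.5 = 0.8
x=12: ŷ = 14.5 + 2.5·12 = 44.5; r = 45.3 − 44.5 = 0.8
Largest |r| is 4.8 at x = 6, residual -4.8.

r = -4.8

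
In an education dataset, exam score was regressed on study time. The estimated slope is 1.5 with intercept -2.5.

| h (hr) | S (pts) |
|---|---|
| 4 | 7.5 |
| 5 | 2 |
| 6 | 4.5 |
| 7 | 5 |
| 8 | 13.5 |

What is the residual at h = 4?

Ŝ = -2.5 + 1.5·4 = 3.5
r = 7.5 − 3.5 = 4

r = 4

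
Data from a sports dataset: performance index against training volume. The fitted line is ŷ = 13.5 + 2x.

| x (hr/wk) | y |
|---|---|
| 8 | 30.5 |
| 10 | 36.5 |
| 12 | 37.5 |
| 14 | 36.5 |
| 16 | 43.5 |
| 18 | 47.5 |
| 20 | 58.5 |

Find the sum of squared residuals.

x=8: ŷ = 13.5 + 2·8 = 29.5; e = 30.5 − 29.5 = 1
x=10: ŷ = 13.5 + 2·10 = 33.5; e = 36.5 − 33.5 = 3
x=12: ŷ = 13.5 + 2·12 = 37.5; e = 37.5 − 37.5 = 0
x=14: ŷ = 13.5 + 2·14 = 41.5; e = 36.5 − 41.5 = -5
x=16: ŷ = 13.5 + 2·16 = 45.5; e = 43.5 − 45.5 = -2
x=18: ŷ = 13.5 + 2·18 = 49.5; e = 47.5 − 49.5 = -2
x=20: ŷ = 13.5 + 2·20 = 53.5; e = 58.5 − 53.5 = 5
SSE = 1 + 9 + 0 + 25 + 4 + 4 + 25 = 68

SSE = 68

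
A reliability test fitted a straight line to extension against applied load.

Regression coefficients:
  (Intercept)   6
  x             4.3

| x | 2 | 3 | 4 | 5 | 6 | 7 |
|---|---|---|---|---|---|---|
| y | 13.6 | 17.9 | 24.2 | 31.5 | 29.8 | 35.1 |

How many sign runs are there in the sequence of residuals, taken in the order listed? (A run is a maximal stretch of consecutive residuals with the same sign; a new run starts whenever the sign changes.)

x=2: ŷ = 6 + 4.3·2 = 14.6; e = 13.6 − 14.6 = -1
x=3: ŷ = 6 + 4.3·3 = 18.9; e = 17.9 − 18.9 = -1
x=4: ŷ = 6 + 4.3·4 = 23.2; e = 24.2 − 23.2 = 1
x=5: ŷ = 6 + 4.3·5 = 27.5; e = 31.5 − 27.5 = 4
x=6: ŷ = 6 + 4.3·6 = 31.8; e = 29.8 − 31.8 = -2
x=7: ŷ = 6 + 4.3·7 = 36.1; e = 35.1 − 36.1 = -1
Signs: − − + + − −
Runs: −×2, +×2, −×2 → 3

3 runs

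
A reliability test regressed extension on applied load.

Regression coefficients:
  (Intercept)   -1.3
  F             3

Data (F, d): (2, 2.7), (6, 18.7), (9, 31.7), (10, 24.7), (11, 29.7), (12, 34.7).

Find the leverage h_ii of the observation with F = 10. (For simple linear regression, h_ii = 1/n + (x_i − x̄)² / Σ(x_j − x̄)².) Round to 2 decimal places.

h = 0.21

F̄ = (2 + 6 + 9 + 10 + 11 + 12)/6 = 8.33333
Σ(F − F̄)² = 40.1111 + 5.44444 + 0.444444 + 2.77778 + 7.11111 + 13.4444 = 69.3333
h = 1/6 + (1.66667)²/69.3333 = 0.166667 + 0.0400641 = 0.21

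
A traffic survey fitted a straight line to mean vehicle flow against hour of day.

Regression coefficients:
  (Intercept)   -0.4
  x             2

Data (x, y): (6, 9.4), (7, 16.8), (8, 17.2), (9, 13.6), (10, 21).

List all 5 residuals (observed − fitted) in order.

-2.2, 3.2, 1.6, -4, 1.4

x=6: ŷ = -0.4 + 2·6 = 11.6; r = 9.4 − 11.6 = -2.2
x=7: ŷ = -0.4 + 2·7 = 13.6; r = 16.8 − 13.6 = 3.2
x=8: ŷ = -0.4 + 2·8 = 15.6; r = 17.2 − 15.6 = 1.6
x=9: ŷ = -0.4 + 2·9 = 17.6; r = 13.6 − 17.6 = -4
x=10: ŷ = -0.4 + 2·10 = 19.6; r = 21 − 19.6 = 1.4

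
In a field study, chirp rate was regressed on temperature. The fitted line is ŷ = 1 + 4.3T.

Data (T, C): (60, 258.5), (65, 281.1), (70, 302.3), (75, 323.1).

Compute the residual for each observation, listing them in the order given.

-0.5, 0.6, 0.3, -0.4

T=60: ŷ = 1 + 4.3·60 = 259; e = 258.5 − 259 = -0.5
T=65: ŷ = 1 + 4.3·65 = 280.5; e = 281.1 − 280.5 = 0.6
T=70: ŷ = 1 + 4.3·70 = 302; e = 302.3 − 302 = 0.3
T=75: ŷ = 1 + 4.3·75 = 323.5; e = 323.1 − 323.5 = -0.4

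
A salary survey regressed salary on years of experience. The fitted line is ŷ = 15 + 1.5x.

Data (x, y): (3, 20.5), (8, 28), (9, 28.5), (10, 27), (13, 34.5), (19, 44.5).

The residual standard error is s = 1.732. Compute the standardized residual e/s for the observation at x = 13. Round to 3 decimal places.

ŷ = 15 + 1.5·13 = 34.5
e = 34.5 − 34.5 = 0
e/s = 0 / 1.732 = 0.000

0.000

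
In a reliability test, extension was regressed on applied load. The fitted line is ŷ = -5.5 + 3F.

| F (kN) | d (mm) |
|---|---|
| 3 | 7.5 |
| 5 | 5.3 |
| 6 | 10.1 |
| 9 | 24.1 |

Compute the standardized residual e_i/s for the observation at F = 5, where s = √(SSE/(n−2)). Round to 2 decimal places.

F=3: ŷ = -5.5 + 3·3 = 3.5; e = 7.5 − 3.5 = 4
F=5: ŷ = -5.5 + 3·5 = 9.5; e = 5.3 − 9.5 = -4.2
F=6: ŷ = -5.5 + 3·6 = 12.5; e = 10.1 − 12.5 = -2.4
F=9: ŷ = -5.5 + 3·9 = 21.5; e = 24.1 − 21.5 = 2.6
SSE = 16 + 17.64 + 5.76 + 6.76 = 46.16
s = √(46.16/2) = 4.80416
e/s = -4.2 / 4.80416 = -0.87

-0.87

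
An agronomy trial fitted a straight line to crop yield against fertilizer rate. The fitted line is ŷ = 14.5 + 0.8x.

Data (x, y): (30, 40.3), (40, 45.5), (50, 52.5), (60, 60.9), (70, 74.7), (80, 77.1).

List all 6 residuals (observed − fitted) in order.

x=30: ŷ = 14.5 + 0.8·30 = 38.5; r = 40.3 − 38.5 = 1.8
x=40: ŷ = 14.5 + 0.8·40 = 46.5; r = 45.5 − 46.5 = -1
x=50: ŷ = 14.5 + 0.8·50 = 54.5; r = 52.5 − 54.5 = -2
x=60: ŷ = 14.5 + 0.8·60 = 62.5; r = 60.9 − 62.5 = -1.6
x=70: ŷ = 14.5 + 0.8·70 = 70.5; r = 74.7 − 70.5 = 4.2
x=80: ŷ = 14.5 + 0.8·80 = 78.5; r = 77.1 − 78.5 = -1.4

1.8, -1, -2, -1.6, 4.2, -1.4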